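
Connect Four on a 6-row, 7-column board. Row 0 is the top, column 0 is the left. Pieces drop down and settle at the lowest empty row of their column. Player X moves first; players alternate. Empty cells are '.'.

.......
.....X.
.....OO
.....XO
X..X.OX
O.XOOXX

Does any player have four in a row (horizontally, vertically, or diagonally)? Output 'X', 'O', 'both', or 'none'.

none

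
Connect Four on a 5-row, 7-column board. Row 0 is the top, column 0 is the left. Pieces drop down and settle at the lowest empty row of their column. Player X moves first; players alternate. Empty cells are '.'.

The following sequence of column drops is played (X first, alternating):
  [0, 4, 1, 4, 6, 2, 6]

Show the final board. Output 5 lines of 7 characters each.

Move 1: X drops in col 0, lands at row 4
Move 2: O drops in col 4, lands at row 4
Move 3: X drops in col 1, lands at row 4
Move 4: O drops in col 4, lands at row 3
Move 5: X drops in col 6, lands at row 4
Move 6: O drops in col 2, lands at row 4
Move 7: X drops in col 6, lands at row 3

Answer: .......
.......
.......
....O.X
XXO.O.X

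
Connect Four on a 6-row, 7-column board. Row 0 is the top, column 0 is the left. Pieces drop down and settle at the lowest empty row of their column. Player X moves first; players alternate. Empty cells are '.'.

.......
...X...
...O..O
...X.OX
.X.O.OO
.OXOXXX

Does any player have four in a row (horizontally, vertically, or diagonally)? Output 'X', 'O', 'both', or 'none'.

none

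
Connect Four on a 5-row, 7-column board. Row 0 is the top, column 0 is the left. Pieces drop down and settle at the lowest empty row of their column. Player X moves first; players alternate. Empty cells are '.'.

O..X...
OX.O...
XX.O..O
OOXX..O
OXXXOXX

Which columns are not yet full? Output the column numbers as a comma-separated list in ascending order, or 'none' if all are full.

Answer: 1,2,4,5,6

Derivation:
col 0: top cell = 'O' → FULL
col 1: top cell = '.' → open
col 2: top cell = '.' → open
col 3: top cell = 'X' → FULL
col 4: top cell = '.' → open
col 5: top cell = '.' → open
col 6: top cell = '.' → open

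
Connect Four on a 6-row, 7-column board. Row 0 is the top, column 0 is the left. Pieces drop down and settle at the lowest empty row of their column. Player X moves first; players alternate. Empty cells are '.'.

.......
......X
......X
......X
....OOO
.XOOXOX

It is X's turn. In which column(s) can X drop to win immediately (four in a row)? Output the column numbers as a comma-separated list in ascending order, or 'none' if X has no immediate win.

col 0: drop X → no win
col 1: drop X → no win
col 2: drop X → no win
col 3: drop X → no win
col 4: drop X → no win
col 5: drop X → no win
col 6: drop X → WIN!

Answer: 6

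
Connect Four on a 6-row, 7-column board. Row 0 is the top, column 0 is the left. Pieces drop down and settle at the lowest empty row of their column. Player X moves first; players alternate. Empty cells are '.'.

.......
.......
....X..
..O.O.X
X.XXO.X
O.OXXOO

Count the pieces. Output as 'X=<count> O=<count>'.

X=8 O=7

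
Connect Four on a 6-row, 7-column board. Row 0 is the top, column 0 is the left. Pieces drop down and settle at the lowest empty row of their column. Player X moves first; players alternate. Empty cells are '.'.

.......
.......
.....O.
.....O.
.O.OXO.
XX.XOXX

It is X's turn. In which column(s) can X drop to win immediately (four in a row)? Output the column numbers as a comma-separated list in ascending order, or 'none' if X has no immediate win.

Answer: 2

Derivation:
col 0: drop X → no win
col 1: drop X → no win
col 2: drop X → WIN!
col 3: drop X → no win
col 4: drop X → no win
col 5: drop X → no win
col 6: drop X → no win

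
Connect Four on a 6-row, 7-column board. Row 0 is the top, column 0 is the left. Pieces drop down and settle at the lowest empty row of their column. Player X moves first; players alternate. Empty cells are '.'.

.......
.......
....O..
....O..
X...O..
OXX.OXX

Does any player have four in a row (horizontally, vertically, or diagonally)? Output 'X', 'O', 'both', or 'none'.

O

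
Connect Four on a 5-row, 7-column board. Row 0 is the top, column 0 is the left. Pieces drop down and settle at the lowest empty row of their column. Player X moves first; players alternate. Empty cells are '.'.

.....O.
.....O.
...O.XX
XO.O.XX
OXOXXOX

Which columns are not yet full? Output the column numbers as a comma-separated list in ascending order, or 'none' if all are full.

col 0: top cell = '.' → open
col 1: top cell = '.' → open
col 2: top cell = '.' → open
col 3: top cell = '.' → open
col 4: top cell = '.' → open
col 5: top cell = 'O' → FULL
col 6: top cell = '.' → open

Answer: 0,1,2,3,4,6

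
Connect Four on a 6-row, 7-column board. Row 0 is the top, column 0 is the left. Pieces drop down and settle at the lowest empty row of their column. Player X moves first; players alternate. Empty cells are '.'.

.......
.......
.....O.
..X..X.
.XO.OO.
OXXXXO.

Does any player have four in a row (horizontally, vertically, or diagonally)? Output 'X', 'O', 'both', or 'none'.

X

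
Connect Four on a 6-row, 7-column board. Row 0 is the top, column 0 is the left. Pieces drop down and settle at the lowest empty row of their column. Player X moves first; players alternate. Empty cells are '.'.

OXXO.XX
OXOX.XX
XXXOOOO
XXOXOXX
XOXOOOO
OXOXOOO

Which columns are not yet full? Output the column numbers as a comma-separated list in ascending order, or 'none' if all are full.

col 0: top cell = 'O' → FULL
col 1: top cell = 'X' → FULL
col 2: top cell = 'X' → FULL
col 3: top cell = 'O' → FULL
col 4: top cell = '.' → open
col 5: top cell = 'X' → FULL
col 6: top cell = 'X' → FULL

Answer: 4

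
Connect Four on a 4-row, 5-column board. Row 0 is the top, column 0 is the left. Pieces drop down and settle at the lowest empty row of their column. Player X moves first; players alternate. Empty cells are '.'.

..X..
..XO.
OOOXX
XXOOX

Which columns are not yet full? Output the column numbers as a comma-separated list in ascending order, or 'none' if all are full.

col 0: top cell = '.' → open
col 1: top cell = '.' → open
col 2: top cell = 'X' → FULL
col 3: top cell = '.' → open
col 4: top cell = '.' → open

Answer: 0,1,3,4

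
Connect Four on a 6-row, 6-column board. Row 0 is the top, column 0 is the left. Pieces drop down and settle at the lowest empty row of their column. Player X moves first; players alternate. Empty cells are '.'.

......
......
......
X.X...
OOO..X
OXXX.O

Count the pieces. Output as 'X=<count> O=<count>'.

X=6 O=5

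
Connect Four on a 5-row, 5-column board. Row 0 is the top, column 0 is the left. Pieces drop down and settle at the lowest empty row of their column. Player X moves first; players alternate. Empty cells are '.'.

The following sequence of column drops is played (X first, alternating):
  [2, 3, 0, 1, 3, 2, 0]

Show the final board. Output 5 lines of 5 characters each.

Answer: .....
.....
.....
X.OX.
XOXO.

Derivation:
Move 1: X drops in col 2, lands at row 4
Move 2: O drops in col 3, lands at row 4
Move 3: X drops in col 0, lands at row 4
Move 4: O drops in col 1, lands at row 4
Move 5: X drops in col 3, lands at row 3
Move 6: O drops in col 2, lands at row 3
Move 7: X drops in col 0, lands at row 3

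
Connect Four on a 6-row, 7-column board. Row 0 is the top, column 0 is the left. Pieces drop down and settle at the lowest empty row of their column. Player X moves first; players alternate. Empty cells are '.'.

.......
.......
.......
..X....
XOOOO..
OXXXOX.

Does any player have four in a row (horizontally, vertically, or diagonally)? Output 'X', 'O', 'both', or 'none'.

O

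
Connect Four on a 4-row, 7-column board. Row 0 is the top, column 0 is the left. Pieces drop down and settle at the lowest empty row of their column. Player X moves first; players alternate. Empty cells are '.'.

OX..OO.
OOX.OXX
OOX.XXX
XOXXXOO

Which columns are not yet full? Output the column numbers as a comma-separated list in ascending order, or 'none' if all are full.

Answer: 2,3,6

Derivation:
col 0: top cell = 'O' → FULL
col 1: top cell = 'X' → FULL
col 2: top cell = '.' → open
col 3: top cell = '.' → open
col 4: top cell = 'O' → FULL
col 5: top cell = 'O' → FULL
col 6: top cell = '.' → open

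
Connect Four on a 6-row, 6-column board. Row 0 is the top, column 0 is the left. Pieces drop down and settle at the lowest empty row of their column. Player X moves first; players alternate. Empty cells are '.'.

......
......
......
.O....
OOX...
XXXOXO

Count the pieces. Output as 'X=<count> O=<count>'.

X=5 O=5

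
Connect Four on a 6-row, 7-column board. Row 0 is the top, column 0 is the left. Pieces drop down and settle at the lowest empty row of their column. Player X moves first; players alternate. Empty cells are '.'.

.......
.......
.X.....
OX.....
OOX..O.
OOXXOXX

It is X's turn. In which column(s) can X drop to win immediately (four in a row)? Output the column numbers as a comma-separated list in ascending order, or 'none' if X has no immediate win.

col 0: drop X → WIN!
col 1: drop X → no win
col 2: drop X → no win
col 3: drop X → no win
col 4: drop X → no win
col 5: drop X → no win
col 6: drop X → no win

Answer: 0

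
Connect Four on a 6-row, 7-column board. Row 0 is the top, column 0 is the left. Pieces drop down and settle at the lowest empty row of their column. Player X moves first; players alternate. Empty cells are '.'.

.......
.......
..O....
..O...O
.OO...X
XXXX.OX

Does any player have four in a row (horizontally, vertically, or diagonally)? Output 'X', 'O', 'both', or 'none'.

X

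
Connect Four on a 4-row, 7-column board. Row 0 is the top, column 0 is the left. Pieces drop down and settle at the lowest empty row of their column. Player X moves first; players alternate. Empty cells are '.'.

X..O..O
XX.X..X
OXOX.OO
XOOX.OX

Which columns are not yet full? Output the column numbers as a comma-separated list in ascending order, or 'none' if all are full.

Answer: 1,2,4,5

Derivation:
col 0: top cell = 'X' → FULL
col 1: top cell = '.' → open
col 2: top cell = '.' → open
col 3: top cell = 'O' → FULL
col 4: top cell = '.' → open
col 5: top cell = '.' → open
col 6: top cell = 'O' → FULL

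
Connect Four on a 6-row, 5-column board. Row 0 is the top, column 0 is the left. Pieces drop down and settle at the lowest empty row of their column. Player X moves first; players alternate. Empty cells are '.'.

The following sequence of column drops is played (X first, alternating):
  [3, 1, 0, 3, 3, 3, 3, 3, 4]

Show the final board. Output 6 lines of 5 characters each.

Answer: ...O.
...X.
...O.
...X.
...O.
XO.XX

Derivation:
Move 1: X drops in col 3, lands at row 5
Move 2: O drops in col 1, lands at row 5
Move 3: X drops in col 0, lands at row 5
Move 4: O drops in col 3, lands at row 4
Move 5: X drops in col 3, lands at row 3
Move 6: O drops in col 3, lands at row 2
Move 7: X drops in col 3, lands at row 1
Move 8: O drops in col 3, lands at row 0
Move 9: X drops in col 4, lands at row 5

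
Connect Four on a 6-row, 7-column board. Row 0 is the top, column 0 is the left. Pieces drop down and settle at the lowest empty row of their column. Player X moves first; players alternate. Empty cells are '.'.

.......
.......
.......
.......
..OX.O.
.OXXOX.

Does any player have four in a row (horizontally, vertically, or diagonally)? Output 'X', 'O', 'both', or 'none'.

none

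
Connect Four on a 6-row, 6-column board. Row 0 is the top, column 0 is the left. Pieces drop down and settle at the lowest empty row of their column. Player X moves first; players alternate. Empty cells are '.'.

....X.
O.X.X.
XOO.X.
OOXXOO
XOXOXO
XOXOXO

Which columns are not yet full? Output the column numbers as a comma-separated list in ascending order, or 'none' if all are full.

col 0: top cell = '.' → open
col 1: top cell = '.' → open
col 2: top cell = '.' → open
col 3: top cell = '.' → open
col 4: top cell = 'X' → FULL
col 5: top cell = '.' → open

Answer: 0,1,2,3,5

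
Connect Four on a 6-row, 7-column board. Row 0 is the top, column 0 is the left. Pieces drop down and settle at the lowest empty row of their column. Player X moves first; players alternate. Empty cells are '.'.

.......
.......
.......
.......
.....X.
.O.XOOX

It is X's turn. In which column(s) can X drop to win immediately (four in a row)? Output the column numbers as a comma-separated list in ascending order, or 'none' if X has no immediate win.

col 0: drop X → no win
col 1: drop X → no win
col 2: drop X → no win
col 3: drop X → no win
col 4: drop X → no win
col 5: drop X → no win
col 6: drop X → no win

Answer: none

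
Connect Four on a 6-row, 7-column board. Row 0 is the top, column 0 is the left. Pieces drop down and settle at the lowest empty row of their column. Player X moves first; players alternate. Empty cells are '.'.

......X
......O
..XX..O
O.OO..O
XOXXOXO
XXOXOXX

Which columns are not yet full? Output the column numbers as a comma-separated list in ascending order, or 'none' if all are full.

col 0: top cell = '.' → open
col 1: top cell = '.' → open
col 2: top cell = '.' → open
col 3: top cell = '.' → open
col 4: top cell = '.' → open
col 5: top cell = '.' → open
col 6: top cell = 'X' → FULL

Answer: 0,1,2,3,4,5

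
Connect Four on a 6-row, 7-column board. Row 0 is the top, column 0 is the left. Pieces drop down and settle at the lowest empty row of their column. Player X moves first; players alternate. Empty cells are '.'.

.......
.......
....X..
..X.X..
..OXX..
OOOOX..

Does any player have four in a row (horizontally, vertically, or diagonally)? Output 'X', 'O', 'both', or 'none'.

both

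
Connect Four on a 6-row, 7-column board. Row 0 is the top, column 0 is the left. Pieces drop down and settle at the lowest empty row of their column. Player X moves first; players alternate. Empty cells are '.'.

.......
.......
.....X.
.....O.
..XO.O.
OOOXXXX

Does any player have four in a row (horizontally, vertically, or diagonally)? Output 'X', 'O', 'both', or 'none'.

X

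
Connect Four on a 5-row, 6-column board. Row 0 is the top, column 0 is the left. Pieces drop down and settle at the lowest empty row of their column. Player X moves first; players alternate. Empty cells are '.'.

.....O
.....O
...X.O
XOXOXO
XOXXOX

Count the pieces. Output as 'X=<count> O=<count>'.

X=8 O=8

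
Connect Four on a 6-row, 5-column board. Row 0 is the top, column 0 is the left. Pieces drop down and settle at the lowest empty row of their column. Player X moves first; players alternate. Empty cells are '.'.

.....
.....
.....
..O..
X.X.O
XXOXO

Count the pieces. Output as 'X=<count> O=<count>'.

X=5 O=4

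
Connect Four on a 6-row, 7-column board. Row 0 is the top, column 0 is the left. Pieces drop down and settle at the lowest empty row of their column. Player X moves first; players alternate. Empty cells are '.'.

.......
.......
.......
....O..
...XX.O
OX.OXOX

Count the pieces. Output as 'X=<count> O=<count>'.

X=5 O=5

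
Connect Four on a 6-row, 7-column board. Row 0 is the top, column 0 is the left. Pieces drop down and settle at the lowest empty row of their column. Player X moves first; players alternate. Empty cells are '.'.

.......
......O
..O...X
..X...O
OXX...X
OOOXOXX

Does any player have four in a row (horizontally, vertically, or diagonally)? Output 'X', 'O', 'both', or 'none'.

none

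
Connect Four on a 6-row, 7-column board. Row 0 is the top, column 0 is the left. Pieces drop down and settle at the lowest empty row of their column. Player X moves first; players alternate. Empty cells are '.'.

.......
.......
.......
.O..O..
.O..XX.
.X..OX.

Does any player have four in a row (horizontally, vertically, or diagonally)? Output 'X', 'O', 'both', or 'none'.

none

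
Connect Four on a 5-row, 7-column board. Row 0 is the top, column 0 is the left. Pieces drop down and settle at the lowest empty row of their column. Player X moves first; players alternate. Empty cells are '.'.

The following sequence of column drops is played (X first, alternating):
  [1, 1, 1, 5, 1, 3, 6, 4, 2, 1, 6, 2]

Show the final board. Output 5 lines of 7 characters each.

Answer: .O.....
.X.....
.X.....
.OO...X
.XXOOOX

Derivation:
Move 1: X drops in col 1, lands at row 4
Move 2: O drops in col 1, lands at row 3
Move 3: X drops in col 1, lands at row 2
Move 4: O drops in col 5, lands at row 4
Move 5: X drops in col 1, lands at row 1
Move 6: O drops in col 3, lands at row 4
Move 7: X drops in col 6, lands at row 4
Move 8: O drops in col 4, lands at row 4
Move 9: X drops in col 2, lands at row 4
Move 10: O drops in col 1, lands at row 0
Move 11: X drops in col 6, lands at row 3
Move 12: O drops in col 2, lands at row 3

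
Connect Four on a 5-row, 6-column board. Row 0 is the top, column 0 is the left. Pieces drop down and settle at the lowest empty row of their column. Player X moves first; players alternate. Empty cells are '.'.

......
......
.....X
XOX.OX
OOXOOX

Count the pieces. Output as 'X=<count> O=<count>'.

X=6 O=6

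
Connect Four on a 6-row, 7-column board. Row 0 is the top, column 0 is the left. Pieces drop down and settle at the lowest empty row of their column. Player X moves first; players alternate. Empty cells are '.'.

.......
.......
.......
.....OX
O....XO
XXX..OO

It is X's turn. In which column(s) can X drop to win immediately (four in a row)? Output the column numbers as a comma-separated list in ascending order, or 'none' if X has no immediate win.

col 0: drop X → no win
col 1: drop X → no win
col 2: drop X → no win
col 3: drop X → WIN!
col 4: drop X → no win
col 5: drop X → no win
col 6: drop X → no win

Answer: 3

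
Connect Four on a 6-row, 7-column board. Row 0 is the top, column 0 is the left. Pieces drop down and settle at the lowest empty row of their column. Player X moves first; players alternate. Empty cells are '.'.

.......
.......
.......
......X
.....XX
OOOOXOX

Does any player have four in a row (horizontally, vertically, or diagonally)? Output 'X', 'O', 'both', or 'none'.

O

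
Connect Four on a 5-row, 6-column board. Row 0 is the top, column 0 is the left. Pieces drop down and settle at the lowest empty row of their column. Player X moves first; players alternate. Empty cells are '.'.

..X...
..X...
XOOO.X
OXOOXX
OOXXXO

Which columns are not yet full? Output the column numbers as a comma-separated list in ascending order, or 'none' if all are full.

col 0: top cell = '.' → open
col 1: top cell = '.' → open
col 2: top cell = 'X' → FULL
col 3: top cell = '.' → open
col 4: top cell = '.' → open
col 5: top cell = '.' → open

Answer: 0,1,3,4,5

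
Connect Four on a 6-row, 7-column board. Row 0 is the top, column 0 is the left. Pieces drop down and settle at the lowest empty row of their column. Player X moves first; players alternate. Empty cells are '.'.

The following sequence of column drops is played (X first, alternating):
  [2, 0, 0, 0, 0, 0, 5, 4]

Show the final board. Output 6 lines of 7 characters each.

Answer: .......
O......
X......
O......
X......
O.X.OX.

Derivation:
Move 1: X drops in col 2, lands at row 5
Move 2: O drops in col 0, lands at row 5
Move 3: X drops in col 0, lands at row 4
Move 4: O drops in col 0, lands at row 3
Move 5: X drops in col 0, lands at row 2
Move 6: O drops in col 0, lands at row 1
Move 7: X drops in col 5, lands at row 5
Move 8: O drops in col 4, lands at row 5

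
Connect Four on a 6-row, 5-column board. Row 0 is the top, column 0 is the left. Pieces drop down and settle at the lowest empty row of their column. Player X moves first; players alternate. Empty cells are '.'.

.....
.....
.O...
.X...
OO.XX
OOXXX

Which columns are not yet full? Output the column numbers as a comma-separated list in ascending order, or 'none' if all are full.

col 0: top cell = '.' → open
col 1: top cell = '.' → open
col 2: top cell = '.' → open
col 3: top cell = '.' → open
col 4: top cell = '.' → open

Answer: 0,1,2,3,4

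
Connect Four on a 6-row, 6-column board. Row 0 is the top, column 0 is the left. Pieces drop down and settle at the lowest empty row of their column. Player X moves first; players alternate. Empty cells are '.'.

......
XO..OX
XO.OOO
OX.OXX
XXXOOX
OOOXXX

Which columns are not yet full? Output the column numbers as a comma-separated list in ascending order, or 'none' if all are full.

col 0: top cell = '.' → open
col 1: top cell = '.' → open
col 2: top cell = '.' → open
col 3: top cell = '.' → open
col 4: top cell = '.' → open
col 5: top cell = '.' → open

Answer: 0,1,2,3,4,5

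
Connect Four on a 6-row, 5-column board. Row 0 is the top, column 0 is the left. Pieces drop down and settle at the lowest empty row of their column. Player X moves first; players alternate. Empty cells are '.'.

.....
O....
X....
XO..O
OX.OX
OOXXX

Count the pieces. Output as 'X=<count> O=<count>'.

X=7 O=7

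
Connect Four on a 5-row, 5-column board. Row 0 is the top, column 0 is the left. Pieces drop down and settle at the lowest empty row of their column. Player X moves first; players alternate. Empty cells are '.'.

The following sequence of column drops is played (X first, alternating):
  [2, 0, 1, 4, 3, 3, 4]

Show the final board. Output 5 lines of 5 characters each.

Move 1: X drops in col 2, lands at row 4
Move 2: O drops in col 0, lands at row 4
Move 3: X drops in col 1, lands at row 4
Move 4: O drops in col 4, lands at row 4
Move 5: X drops in col 3, lands at row 4
Move 6: O drops in col 3, lands at row 3
Move 7: X drops in col 4, lands at row 3

Answer: .....
.....
.....
...OX
OXXXO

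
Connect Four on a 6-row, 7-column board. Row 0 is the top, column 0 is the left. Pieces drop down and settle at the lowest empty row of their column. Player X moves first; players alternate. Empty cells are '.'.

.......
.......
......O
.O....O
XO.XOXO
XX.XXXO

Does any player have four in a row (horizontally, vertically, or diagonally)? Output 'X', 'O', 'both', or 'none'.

O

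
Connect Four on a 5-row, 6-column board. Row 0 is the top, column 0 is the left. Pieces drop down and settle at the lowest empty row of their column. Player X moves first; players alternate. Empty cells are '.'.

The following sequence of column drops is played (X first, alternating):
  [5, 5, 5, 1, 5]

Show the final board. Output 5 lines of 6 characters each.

Move 1: X drops in col 5, lands at row 4
Move 2: O drops in col 5, lands at row 3
Move 3: X drops in col 5, lands at row 2
Move 4: O drops in col 1, lands at row 4
Move 5: X drops in col 5, lands at row 1

Answer: ......
.....X
.....X
.....O
.O...X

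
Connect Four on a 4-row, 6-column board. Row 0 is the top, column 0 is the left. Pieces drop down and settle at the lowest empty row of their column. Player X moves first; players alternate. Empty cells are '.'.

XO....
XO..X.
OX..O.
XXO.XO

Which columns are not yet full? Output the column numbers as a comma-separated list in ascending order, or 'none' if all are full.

Answer: 2,3,4,5

Derivation:
col 0: top cell = 'X' → FULL
col 1: top cell = 'O' → FULL
col 2: top cell = '.' → open
col 3: top cell = '.' → open
col 4: top cell = '.' → open
col 5: top cell = '.' → open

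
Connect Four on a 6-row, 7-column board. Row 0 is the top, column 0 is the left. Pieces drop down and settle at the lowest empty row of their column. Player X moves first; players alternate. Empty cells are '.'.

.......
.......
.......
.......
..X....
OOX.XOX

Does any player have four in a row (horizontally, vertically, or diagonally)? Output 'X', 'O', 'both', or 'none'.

none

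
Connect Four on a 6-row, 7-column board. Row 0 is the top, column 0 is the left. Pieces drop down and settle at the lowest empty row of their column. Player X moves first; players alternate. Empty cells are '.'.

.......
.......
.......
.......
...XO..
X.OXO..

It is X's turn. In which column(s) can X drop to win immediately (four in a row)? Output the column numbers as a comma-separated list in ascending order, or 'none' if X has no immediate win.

Answer: none

Derivation:
col 0: drop X → no win
col 1: drop X → no win
col 2: drop X → no win
col 3: drop X → no win
col 4: drop X → no win
col 5: drop X → no win
col 6: drop X → no win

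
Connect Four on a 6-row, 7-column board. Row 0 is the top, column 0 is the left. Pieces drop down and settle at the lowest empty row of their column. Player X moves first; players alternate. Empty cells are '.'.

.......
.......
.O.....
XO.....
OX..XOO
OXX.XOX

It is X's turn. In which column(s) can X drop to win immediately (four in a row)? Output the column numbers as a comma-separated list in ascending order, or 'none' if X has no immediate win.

col 0: drop X → no win
col 1: drop X → no win
col 2: drop X → no win
col 3: drop X → WIN!
col 4: drop X → no win
col 5: drop X → no win
col 6: drop X → no win

Answer: 3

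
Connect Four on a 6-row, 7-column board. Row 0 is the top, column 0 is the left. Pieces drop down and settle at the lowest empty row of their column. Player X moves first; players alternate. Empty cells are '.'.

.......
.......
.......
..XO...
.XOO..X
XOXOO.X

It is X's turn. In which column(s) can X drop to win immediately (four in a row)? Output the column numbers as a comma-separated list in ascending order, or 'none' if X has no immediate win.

Answer: 3

Derivation:
col 0: drop X → no win
col 1: drop X → no win
col 2: drop X → no win
col 3: drop X → WIN!
col 4: drop X → no win
col 5: drop X → no win
col 6: drop X → no win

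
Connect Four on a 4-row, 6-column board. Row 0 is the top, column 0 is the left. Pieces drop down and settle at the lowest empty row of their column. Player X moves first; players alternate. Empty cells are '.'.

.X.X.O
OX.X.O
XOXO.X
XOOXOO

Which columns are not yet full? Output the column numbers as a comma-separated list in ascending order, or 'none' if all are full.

col 0: top cell = '.' → open
col 1: top cell = 'X' → FULL
col 2: top cell = '.' → open
col 3: top cell = 'X' → FULL
col 4: top cell = '.' → open
col 5: top cell = 'O' → FULL

Answer: 0,2,4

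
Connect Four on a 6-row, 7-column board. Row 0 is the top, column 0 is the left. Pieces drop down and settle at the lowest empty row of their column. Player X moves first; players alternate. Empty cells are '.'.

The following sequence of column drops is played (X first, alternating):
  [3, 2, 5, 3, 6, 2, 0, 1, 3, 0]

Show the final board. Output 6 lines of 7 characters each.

Move 1: X drops in col 3, lands at row 5
Move 2: O drops in col 2, lands at row 5
Move 3: X drops in col 5, lands at row 5
Move 4: O drops in col 3, lands at row 4
Move 5: X drops in col 6, lands at row 5
Move 6: O drops in col 2, lands at row 4
Move 7: X drops in col 0, lands at row 5
Move 8: O drops in col 1, lands at row 5
Move 9: X drops in col 3, lands at row 3
Move 10: O drops in col 0, lands at row 4

Answer: .......
.......
.......
...X...
O.OO...
XOOX.XX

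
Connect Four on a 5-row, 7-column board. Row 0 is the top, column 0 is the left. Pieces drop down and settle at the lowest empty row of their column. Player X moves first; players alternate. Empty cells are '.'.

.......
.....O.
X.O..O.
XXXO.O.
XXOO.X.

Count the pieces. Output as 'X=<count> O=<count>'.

X=7 O=7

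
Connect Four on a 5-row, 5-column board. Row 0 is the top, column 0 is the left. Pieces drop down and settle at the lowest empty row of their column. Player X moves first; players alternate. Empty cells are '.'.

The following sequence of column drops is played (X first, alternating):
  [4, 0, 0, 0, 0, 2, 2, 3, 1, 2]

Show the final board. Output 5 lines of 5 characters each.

Answer: .....
X....
O.O..
X.X..
OXOOX

Derivation:
Move 1: X drops in col 4, lands at row 4
Move 2: O drops in col 0, lands at row 4
Move 3: X drops in col 0, lands at row 3
Move 4: O drops in col 0, lands at row 2
Move 5: X drops in col 0, lands at row 1
Move 6: O drops in col 2, lands at row 4
Move 7: X drops in col 2, lands at row 3
Move 8: O drops in col 3, lands at row 4
Move 9: X drops in col 1, lands at row 4
Move 10: O drops in col 2, lands at row 2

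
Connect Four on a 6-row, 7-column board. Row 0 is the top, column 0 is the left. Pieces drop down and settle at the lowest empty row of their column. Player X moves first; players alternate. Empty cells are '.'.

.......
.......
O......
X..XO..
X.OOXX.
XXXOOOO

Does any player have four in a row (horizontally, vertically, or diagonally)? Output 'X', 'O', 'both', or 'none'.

O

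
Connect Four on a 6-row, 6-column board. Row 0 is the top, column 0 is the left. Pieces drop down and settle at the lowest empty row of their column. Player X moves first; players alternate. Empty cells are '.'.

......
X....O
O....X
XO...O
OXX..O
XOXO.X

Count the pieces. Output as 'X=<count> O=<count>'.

X=8 O=8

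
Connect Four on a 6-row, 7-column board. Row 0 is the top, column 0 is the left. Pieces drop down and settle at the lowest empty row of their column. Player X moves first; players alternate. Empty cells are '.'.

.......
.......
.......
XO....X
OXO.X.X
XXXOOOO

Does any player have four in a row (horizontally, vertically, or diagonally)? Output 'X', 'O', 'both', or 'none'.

O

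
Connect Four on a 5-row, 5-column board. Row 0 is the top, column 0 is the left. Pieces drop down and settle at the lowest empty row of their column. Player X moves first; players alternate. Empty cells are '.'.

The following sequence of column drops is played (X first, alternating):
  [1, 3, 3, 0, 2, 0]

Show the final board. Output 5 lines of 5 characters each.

Answer: .....
.....
.....
O..X.
OXXO.

Derivation:
Move 1: X drops in col 1, lands at row 4
Move 2: O drops in col 3, lands at row 4
Move 3: X drops in col 3, lands at row 3
Move 4: O drops in col 0, lands at row 4
Move 5: X drops in col 2, lands at row 4
Move 6: O drops in col 0, lands at row 3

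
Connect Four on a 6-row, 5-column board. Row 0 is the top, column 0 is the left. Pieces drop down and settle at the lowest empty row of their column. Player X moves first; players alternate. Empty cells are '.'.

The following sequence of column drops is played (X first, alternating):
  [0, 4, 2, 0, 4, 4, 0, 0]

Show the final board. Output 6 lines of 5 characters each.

Answer: .....
.....
O....
X...O
O...X
X.X.O

Derivation:
Move 1: X drops in col 0, lands at row 5
Move 2: O drops in col 4, lands at row 5
Move 3: X drops in col 2, lands at row 5
Move 4: O drops in col 0, lands at row 4
Move 5: X drops in col 4, lands at row 4
Move 6: O drops in col 4, lands at row 3
Move 7: X drops in col 0, lands at row 3
Move 8: O drops in col 0, lands at row 2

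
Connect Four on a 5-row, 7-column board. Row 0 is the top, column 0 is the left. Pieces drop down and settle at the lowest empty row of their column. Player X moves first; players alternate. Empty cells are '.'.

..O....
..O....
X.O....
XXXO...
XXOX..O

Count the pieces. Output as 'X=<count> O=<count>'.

X=7 O=6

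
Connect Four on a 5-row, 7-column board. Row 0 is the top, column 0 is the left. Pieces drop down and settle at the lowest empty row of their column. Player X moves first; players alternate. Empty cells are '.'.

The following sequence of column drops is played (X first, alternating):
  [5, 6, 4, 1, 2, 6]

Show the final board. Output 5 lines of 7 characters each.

Answer: .......
.......
.......
......O
.OX.XXO

Derivation:
Move 1: X drops in col 5, lands at row 4
Move 2: O drops in col 6, lands at row 4
Move 3: X drops in col 4, lands at row 4
Move 4: O drops in col 1, lands at row 4
Move 5: X drops in col 2, lands at row 4
Move 6: O drops in col 6, lands at row 3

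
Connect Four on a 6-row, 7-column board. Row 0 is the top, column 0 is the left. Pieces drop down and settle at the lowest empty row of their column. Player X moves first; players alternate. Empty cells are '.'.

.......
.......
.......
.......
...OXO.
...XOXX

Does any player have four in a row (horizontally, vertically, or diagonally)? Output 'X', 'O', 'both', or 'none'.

none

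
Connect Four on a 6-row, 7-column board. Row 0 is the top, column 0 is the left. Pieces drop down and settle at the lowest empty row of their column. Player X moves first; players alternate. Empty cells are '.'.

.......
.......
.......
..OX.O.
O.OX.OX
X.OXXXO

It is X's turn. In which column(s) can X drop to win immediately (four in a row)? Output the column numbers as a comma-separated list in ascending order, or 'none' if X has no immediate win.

col 0: drop X → no win
col 1: drop X → no win
col 2: drop X → no win
col 3: drop X → WIN!
col 4: drop X → no win
col 5: drop X → no win
col 6: drop X → no win

Answer: 3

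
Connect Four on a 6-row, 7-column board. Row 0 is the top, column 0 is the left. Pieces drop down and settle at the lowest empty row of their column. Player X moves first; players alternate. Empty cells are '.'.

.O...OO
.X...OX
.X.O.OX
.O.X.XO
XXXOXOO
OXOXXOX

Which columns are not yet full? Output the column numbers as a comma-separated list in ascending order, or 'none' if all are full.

Answer: 0,2,3,4

Derivation:
col 0: top cell = '.' → open
col 1: top cell = 'O' → FULL
col 2: top cell = '.' → open
col 3: top cell = '.' → open
col 4: top cell = '.' → open
col 5: top cell = 'O' → FULL
col 6: top cell = 'O' → FULL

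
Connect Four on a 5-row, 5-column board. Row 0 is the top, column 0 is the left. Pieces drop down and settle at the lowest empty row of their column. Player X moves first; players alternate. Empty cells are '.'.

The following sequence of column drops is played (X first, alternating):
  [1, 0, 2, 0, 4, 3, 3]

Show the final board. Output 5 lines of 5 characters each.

Move 1: X drops in col 1, lands at row 4
Move 2: O drops in col 0, lands at row 4
Move 3: X drops in col 2, lands at row 4
Move 4: O drops in col 0, lands at row 3
Move 5: X drops in col 4, lands at row 4
Move 6: O drops in col 3, lands at row 4
Move 7: X drops in col 3, lands at row 3

Answer: .....
.....
.....
O..X.
OXXOX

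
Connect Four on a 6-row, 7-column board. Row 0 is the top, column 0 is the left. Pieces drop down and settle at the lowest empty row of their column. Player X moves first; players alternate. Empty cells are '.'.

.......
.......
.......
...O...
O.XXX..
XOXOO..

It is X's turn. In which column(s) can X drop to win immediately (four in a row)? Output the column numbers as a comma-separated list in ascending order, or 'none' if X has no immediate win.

Answer: 1

Derivation:
col 0: drop X → no win
col 1: drop X → WIN!
col 2: drop X → no win
col 3: drop X → no win
col 4: drop X → no win
col 5: drop X → no win
col 6: drop X → no win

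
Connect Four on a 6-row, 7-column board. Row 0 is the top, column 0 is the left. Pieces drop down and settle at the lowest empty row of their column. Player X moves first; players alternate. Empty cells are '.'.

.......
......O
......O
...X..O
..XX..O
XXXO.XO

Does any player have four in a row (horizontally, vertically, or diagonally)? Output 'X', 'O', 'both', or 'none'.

O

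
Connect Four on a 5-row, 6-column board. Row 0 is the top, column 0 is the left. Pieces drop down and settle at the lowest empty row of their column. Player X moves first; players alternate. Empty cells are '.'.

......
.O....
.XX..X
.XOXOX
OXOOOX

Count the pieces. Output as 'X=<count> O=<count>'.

X=8 O=7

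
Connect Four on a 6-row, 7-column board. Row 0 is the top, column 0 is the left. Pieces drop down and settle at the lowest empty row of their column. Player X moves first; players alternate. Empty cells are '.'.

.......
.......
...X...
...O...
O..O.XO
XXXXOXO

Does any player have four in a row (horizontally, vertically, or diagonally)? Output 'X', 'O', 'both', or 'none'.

X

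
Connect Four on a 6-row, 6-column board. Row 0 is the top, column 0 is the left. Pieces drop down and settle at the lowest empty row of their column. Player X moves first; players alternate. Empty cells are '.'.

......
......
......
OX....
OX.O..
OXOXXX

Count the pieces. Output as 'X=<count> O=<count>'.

X=6 O=5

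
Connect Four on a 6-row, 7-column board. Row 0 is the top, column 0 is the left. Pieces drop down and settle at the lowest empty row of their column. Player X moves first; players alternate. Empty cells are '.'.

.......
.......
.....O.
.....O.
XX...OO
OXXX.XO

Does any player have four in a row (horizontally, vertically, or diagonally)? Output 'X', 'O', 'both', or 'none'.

none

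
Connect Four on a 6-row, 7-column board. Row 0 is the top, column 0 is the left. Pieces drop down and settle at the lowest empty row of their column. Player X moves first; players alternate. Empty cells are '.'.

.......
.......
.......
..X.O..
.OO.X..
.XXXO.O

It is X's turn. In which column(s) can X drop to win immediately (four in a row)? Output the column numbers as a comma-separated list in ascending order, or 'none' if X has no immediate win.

col 0: drop X → WIN!
col 1: drop X → no win
col 2: drop X → no win
col 3: drop X → no win
col 4: drop X → no win
col 5: drop X → no win
col 6: drop X → no win

Answer: 0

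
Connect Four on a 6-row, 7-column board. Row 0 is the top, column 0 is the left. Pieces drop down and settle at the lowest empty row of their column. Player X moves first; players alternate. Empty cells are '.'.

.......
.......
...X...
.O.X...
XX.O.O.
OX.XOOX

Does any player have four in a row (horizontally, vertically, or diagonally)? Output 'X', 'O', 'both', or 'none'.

none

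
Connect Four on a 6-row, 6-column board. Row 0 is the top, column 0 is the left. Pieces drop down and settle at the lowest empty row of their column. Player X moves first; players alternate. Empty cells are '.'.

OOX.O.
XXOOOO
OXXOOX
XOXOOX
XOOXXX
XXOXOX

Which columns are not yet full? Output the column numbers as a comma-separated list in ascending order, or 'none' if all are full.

Answer: 3,5

Derivation:
col 0: top cell = 'O' → FULL
col 1: top cell = 'O' → FULL
col 2: top cell = 'X' → FULL
col 3: top cell = '.' → open
col 4: top cell = 'O' → FULL
col 5: top cell = '.' → open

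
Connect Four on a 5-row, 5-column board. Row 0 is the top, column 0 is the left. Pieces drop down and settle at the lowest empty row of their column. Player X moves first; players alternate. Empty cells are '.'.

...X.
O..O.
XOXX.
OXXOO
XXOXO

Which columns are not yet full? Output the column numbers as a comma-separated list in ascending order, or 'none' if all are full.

Answer: 0,1,2,4

Derivation:
col 0: top cell = '.' → open
col 1: top cell = '.' → open
col 2: top cell = '.' → open
col 3: top cell = 'X' → FULL
col 4: top cell = '.' → open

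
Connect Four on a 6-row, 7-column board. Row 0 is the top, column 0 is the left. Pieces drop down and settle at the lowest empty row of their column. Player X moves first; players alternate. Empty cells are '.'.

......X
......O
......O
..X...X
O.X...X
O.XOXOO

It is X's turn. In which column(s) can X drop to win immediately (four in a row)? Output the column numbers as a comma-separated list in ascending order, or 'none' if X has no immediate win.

Answer: 2

Derivation:
col 0: drop X → no win
col 1: drop X → no win
col 2: drop X → WIN!
col 3: drop X → no win
col 4: drop X → no win
col 5: drop X → no win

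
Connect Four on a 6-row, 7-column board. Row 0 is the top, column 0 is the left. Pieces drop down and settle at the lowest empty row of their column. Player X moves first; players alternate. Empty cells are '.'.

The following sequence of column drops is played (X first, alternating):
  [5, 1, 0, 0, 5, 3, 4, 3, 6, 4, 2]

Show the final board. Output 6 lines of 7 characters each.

Answer: .......
.......
.......
.......
O..OOX.
XOXOXXX

Derivation:
Move 1: X drops in col 5, lands at row 5
Move 2: O drops in col 1, lands at row 5
Move 3: X drops in col 0, lands at row 5
Move 4: O drops in col 0, lands at row 4
Move 5: X drops in col 5, lands at row 4
Move 6: O drops in col 3, lands at row 5
Move 7: X drops in col 4, lands at row 5
Move 8: O drops in col 3, lands at row 4
Move 9: X drops in col 6, lands at row 5
Move 10: O drops in col 4, lands at row 4
Move 11: X drops in col 2, lands at row 5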